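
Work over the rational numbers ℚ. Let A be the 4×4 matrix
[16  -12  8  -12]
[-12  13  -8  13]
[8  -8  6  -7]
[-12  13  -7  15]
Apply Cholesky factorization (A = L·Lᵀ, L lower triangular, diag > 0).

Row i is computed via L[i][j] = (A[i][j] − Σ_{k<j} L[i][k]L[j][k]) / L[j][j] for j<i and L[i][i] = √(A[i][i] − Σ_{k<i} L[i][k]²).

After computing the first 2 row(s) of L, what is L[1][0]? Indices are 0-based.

Step 1: L[0][0] = √(16) = 4.
  L[1][0] = (-12) / L[0][0] = -3.
Step 2: L[1][1] = √(4) = 2.

L[1][0] = -3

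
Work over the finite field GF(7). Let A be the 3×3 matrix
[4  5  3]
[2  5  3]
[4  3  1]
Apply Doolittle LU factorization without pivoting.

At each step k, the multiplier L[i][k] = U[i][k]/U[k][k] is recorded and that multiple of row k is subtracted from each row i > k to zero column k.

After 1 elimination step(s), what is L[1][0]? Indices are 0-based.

[col 0] pivot 4
  R1 -= 4*R0 → (0, 6, 5)  (L[1][0] := 4)
  R2 -= 1*R0 → (0, 5, 5)  (L[2][0] := 1)

L[1][0] = 4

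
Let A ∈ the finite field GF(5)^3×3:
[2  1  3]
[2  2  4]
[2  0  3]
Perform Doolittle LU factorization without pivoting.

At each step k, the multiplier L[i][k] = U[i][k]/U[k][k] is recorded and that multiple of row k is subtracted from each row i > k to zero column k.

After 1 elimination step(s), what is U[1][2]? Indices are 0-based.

k=0: U[0][0]=2
  eliminate (1,0): mult=1, new row 1: (0, 1, 1); set L[1][0]=1
  eliminate (2,0): mult=1, new row 2: (0, 4, 0); set L[2][0]=1

U[1][2] = 1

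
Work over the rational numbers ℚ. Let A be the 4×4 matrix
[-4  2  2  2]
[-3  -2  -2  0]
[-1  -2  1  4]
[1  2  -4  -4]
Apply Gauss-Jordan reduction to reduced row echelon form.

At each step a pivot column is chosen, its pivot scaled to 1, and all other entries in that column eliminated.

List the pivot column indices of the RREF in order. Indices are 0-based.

pivot columns: 0, 1, 2, 3

step 1: normalize row 0 (÷-4) = (1, -1/2, -1/2, -1/2)
  row 1: subtract -3×row0 = (0, -7/2, -7/2, -3/2)
  row 2: subtract -1×row0 = (0, -5/2, 1/2, 7/2)
  row 3: subtract 1×row0 = (0, 5/2, -7/2, -7/2)
step 2: normalize row 1 (÷-7/2) = (0, 1, 1, 3/7)
  row 0: subtract -1/2×row1 = (1, 0, 0, -2/7)
  row 2: subtract -5/2×row1 = (0, 0, 3, 32/7)
  row 3: subtract 5/2×row1 = (0, 0, -6, -32/7)
step 3: normalize row 2 (÷3) = (0, 0, 1, 32/21)
  row 1: subtract 1×row2 = (0, 1, 0, -23/21)
  row 3: subtract -6×row2 = (0, 0, 0, 32/7)
step 4: normalize row 3 (÷32/7) = (0, 0, 0, 1)
  row 0: subtract -2/7×row3 = (1, 0, 0, 0)
  row 1: subtract -23/21×row3 = (0, 1, 0, 0)
  row 2: subtract 32/21×row3 = (0, 0, 1, 0)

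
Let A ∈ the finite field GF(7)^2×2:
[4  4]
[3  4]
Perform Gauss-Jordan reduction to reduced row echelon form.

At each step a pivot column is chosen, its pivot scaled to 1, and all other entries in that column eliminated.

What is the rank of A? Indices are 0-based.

rank = 2

[1] R0 /= 4  ⇒  (1, 1)
     R1 -= 3·R0  ⇒  (0, 1)
[2] R1 /= 1  ⇒  (0, 1)
     R0 -= 1·R1  ⇒  (1, 0)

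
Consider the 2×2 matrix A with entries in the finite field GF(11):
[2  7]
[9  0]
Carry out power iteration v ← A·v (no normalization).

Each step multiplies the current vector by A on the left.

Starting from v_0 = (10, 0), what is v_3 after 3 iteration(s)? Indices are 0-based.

v_0 = (10, 0).
v_1 = A·v_0 = (9, 2).
v_2 = A·v_1 = (10, 4).
v_3 = A·v_2 = (4, 2).

v_3 = (4, 2)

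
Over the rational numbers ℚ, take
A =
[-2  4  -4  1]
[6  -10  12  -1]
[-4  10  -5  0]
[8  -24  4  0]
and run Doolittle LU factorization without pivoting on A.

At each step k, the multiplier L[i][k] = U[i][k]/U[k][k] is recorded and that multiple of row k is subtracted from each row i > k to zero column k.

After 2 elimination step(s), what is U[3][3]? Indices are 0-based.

U[3][3] = 12

k=0: U[0][0]=-2
  eliminate (1,0): mult=-3, new row 1: (0, 2, 0, 2); set L[1][0]=-3
  eliminate (2,0): mult=2, new row 2: (0, 2, 3, -2); set L[2][0]=2
  eliminate (3,0): mult=-4, new row 3: (0, -8, -12, 4); set L[3][0]=-4
k=1: U[1][1]=2
  eliminate (2,1): mult=1, new row 2: (0, 0, 3, -4); set L[2][1]=1
  eliminate (3,1): mult=-4, new row 3: (0, 0, -12, 12); set L[3][1]=-4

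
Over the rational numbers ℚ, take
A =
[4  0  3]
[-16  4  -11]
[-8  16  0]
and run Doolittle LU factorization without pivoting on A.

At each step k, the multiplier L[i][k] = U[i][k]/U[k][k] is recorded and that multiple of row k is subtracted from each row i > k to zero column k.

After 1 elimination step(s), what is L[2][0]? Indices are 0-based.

L[2][0] = -2

[col 0] pivot 4
  R1 -= -4*R0 → (0, 4, 1)  (L[1][0] := -4)
  R2 -= -2*R0 → (0, 16, 6)  (L[2][0] := -2)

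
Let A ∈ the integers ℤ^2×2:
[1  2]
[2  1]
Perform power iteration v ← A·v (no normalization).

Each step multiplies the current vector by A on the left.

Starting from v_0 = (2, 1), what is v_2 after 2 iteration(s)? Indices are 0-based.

v_2 = (14, 13)

v_0 = (2, 1).
v_1 = A·v_0 = (4, 5).
v_2 = A·v_1 = (14, 13).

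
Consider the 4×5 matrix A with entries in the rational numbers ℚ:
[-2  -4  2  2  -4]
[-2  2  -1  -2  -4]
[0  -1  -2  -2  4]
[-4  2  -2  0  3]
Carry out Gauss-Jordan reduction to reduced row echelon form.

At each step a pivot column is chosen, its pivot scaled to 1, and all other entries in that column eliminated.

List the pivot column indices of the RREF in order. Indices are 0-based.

pivot columns: 0, 1, 2, 3

[1] R0 /= -2  ⇒  (1, 2, -1, -1, 2)
     R1 -= -2·R0  ⇒  (0, 6, -3, -4, 0)
     R3 -= -4·R0  ⇒  (0, 10, -6, -4, 11)
[2] R1 /= 6  ⇒  (0, 1, -1/2, -2/3, 0)
     R0 -= 2·R1  ⇒  (1, 0, 0, 1/3, 2)
     R2 -= -1·R1  ⇒  (0, 0, -5/2, -8/3, 4)
     R3 -= 10·R1  ⇒  (0, 0, -1, 8/3, 11)
[3] R2 /= -5/2  ⇒  (0, 0, 1, 16/15, -8/5)
     R1 -= -1/2·R2  ⇒  (0, 1, 0, -2/15, -4/5)
     R3 -= -1·R2  ⇒  (0, 0, 0, 56/15, 47/5)
[4] R3 /= 56/15  ⇒  (0, 0, 0, 1, 141/56)
     R0 -= 1/3·R3  ⇒  (1, 0, 0, 0, 65/56)
     R1 -= -2/15·R3  ⇒  (0, 1, 0, 0, -13/28)
     R2 -= 16/15·R3  ⇒  (0, 0, 1, 0, -30/7)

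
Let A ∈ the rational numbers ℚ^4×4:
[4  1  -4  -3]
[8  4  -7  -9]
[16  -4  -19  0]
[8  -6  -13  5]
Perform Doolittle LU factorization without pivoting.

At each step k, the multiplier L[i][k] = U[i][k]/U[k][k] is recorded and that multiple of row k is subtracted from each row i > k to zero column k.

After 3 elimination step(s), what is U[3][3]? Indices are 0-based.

[col 0] pivot 4
  R1 -= 2*R0 → (0, 2, 1, -3)  (L[1][0] := 2)
  R2 -= 4*R0 → (0, -8, -3, 12)  (L[2][0] := 4)
  R3 -= 2*R0 → (0, -8, -5, 11)  (L[3][0] := 2)
[col 1] pivot 2
  R2 -= -4*R1 → (0, 0, 1, 0)  (L[2][1] := -4)
  R3 -= -4*R1 → (0, 0, -1, -1)  (L[3][1] := -4)
[col 2] pivot 1
  R3 -= -1*R2 → (0, 0, 0, -1)  (L[3][2] := -1)

U[3][3] = -1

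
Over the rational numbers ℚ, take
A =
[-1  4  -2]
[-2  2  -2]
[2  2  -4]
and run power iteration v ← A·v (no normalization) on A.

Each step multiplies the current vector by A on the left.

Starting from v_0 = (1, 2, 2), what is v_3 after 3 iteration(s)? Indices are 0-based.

v_0 = (1, 2, 2).
v_1 = A·v_0 = (3, -2, -2).
v_2 = A·v_1 = (-7, -6, 10).
v_3 = A·v_2 = (-37, -18, -66).

v_3 = (-37, -18, -66)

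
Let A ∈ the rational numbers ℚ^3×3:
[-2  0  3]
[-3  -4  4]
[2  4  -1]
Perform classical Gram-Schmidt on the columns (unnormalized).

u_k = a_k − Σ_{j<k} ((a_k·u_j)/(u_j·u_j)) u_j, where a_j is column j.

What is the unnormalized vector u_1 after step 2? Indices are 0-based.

u_1 = (40/17, -8/17, 28/17)

Step 1: u_0 = a_0 = (-2, -3, 2).
Step 2: u_1 = a_1 − (20/17)·u_0 = (40/17, -8/17, 28/17).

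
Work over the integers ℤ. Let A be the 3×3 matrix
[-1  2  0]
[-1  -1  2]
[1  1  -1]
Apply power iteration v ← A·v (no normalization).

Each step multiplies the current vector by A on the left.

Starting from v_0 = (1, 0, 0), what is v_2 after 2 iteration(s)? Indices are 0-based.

v_0 = (1, 0, 0).
v_1 = A·v_0 = (-1, -1, 1).
v_2 = A·v_1 = (-1, 4, -3).

v_2 = (-1, 4, -3)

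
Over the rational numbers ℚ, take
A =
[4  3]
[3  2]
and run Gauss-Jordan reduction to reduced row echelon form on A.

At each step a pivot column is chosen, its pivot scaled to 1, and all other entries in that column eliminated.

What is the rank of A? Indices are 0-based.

rank = 2

[1] R0 /= 4  ⇒  (1, 3/4)
     R1 -= 3·R0  ⇒  (0, -1/4)
[2] R1 /= -1/4  ⇒  (0, 1)
     R0 -= 3/4·R1  ⇒  (1, 0)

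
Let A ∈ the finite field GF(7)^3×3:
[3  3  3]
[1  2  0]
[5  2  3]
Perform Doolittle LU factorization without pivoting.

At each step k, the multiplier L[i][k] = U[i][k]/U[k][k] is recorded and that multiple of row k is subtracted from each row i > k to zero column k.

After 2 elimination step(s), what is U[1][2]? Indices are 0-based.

k=0: U[0][0]=3
  eliminate (1,0): mult=5, new row 1: (0, 1, 6); set L[1][0]=5
  eliminate (2,0): mult=4, new row 2: (0, 4, 5); set L[2][0]=4
k=1: U[1][1]=1
  eliminate (2,1): mult=4, new row 2: (0, 0, 2); set L[2][1]=4

U[1][2] = 6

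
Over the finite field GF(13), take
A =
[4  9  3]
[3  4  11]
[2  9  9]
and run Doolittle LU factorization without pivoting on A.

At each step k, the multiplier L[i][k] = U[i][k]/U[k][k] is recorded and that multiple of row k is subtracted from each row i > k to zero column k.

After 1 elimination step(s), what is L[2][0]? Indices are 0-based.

k=0: U[0][0]=4
  eliminate (1,0): mult=4, new row 1: (0, 7, 12); set L[1][0]=4
  eliminate (2,0): mult=7, new row 2: (0, 11, 1); set L[2][0]=7

L[2][0] = 7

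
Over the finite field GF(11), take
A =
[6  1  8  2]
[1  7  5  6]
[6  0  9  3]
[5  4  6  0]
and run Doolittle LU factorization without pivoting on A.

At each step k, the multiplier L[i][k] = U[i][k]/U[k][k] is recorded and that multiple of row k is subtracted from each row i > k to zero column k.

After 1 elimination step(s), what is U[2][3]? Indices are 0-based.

U[2][3] = 1

Step 1: pivot at (0,0) is 6.
  row1 ← row1 − (2)·row0  ⇒  L[1][0]=2, U row1=(0, 5, 0, 2)
  row2 ← row2 − (1)·row0  ⇒  L[2][0]=1, U row2=(0, 10, 1, 1)
  row3 ← row3 − (10)·row0  ⇒  L[3][0]=10, U row3=(0, 5, 3, 2)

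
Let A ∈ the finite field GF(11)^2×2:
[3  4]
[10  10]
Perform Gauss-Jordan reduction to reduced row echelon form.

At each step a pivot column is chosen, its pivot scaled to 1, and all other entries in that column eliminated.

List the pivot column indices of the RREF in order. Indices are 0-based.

pivot columns: 0, 1

[1] R0 /= 3  ⇒  (1, 5)
     R1 -= 10·R0  ⇒  (0, 4)
[2] R1 /= 4  ⇒  (0, 1)
     R0 -= 5·R1  ⇒  (1, 0)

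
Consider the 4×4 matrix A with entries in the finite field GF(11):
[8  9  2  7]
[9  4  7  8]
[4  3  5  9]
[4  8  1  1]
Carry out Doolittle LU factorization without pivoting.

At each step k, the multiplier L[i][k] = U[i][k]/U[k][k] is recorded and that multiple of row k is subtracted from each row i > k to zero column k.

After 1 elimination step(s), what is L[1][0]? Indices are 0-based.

[col 0] pivot 8
  R1 -= 8*R0 → (0, 9, 2, 7)  (L[1][0] := 8)
  R2 -= 6*R0 → (0, 4, 4, 0)  (L[2][0] := 6)
  R3 -= 6*R0 → (0, 9, 0, 3)  (L[3][0] := 6)

L[1][0] = 8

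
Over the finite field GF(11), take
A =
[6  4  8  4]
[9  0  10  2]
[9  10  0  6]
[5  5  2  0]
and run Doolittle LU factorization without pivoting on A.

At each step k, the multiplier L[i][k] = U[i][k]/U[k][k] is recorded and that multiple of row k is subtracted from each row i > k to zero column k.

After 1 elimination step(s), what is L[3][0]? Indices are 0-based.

L[3][0] = 10

Step 1: pivot at (0,0) is 6.
  row1 ← row1 − (7)·row0  ⇒  L[1][0]=7, U row1=(0, 5, 9, 7)
  row2 ← row2 − (7)·row0  ⇒  L[2][0]=7, U row2=(0, 4, 10, 0)
  row3 ← row3 − (10)·row0  ⇒  L[3][0]=10, U row3=(0, 9, 10, 4)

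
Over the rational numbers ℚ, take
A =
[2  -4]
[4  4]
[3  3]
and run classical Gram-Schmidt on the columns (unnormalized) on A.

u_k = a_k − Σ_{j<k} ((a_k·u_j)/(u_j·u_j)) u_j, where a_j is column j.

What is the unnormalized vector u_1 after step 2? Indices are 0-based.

u_1 = (-150/29, 48/29, 36/29)

Step 1: u_0 = a_0 = (2, 4, 3).
Step 2: u_1 = a_1 − (17/29)·u_0 = (-150/29, 48/29, 36/29).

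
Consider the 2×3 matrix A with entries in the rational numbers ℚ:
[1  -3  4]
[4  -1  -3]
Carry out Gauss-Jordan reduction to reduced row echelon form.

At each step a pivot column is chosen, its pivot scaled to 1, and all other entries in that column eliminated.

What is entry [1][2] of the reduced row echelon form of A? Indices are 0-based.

step 1: normalize row 0 (÷1) = (1, -3, 4)
  row 1: subtract 4×row0 = (0, 11, -19)
step 2: normalize row 1 (÷11) = (0, 1, -19/11)
  row 0: subtract -3×row1 = (1, 0, -13/11)

M[1][2] = -19/11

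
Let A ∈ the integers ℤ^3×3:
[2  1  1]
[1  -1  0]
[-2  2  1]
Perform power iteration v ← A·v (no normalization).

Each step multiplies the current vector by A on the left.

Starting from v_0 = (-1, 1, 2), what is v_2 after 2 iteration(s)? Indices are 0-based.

v_2 = (6, 3, 0)

v_0 = (-1, 1, 2).
v_1 = A·v_0 = (1, -2, 6).
v_2 = A·v_1 = (6, 3, 0).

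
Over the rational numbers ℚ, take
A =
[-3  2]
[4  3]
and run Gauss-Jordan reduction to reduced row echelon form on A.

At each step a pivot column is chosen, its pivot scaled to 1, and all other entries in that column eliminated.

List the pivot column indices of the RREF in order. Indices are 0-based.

pivot columns: 0, 1

pivot(0,0)=-3: scale R0 → (1, -2/3)
  clear (1,0): R1 −= (4)R0 → (0, 17/3)
pivot(1,1)=17/3: scale R1 → (0, 1)
  clear (0,1): R0 −= (-2/3)R1 → (1, 0)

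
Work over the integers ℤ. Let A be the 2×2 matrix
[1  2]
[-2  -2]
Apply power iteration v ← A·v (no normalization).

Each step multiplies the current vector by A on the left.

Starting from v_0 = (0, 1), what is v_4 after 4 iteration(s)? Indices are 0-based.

v_4 = (6, -4)

v_0 = (0, 1).
v_1 = A·v_0 = (2, -2).
v_2 = A·v_1 = (-2, 0).
v_3 = A·v_2 = (-2, 4).
v_4 = A·v_3 = (6, -4).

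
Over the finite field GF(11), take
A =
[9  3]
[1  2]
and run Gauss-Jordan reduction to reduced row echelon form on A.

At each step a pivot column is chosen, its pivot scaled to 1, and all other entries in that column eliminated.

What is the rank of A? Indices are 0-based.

step 1: normalize row 0 (÷9) = (1, 4)
  row 1: subtract 1×row0 = (0, 9)
step 2: normalize row 1 (÷9) = (0, 1)
  row 0: subtract 4×row1 = (1, 0)

rank = 2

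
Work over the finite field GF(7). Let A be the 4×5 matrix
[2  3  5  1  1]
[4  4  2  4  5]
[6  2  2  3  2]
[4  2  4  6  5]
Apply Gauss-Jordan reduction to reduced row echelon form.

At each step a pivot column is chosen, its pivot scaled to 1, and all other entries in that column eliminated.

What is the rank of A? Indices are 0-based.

rank = 3

step 1: normalize row 0 (÷2) = (1, 5, 6, 4, 4)
  row 1: subtract 4×row0 = (0, 5, 6, 2, 3)
  row 2: subtract 6×row0 = (0, 0, 1, 0, 6)
  row 3: subtract 4×row0 = (0, 3, 1, 4, 3)
step 2: normalize row 1 (÷5) = (0, 1, 4, 6, 2)
  row 0: subtract 5×row1 = (1, 0, 0, 2, 1)
  row 3: subtract 3×row1 = (0, 0, 3, 0, 4)
step 3: normalize row 2 (÷1) = (0, 0, 1, 0, 6)
  row 1: subtract 4×row2 = (0, 1, 0, 6, 6)
  row 3: subtract 3×row2 = (0, 0, 0, 0, 0)
skip col 3 (zero from row 3)
skip col 4 (zero from row 3)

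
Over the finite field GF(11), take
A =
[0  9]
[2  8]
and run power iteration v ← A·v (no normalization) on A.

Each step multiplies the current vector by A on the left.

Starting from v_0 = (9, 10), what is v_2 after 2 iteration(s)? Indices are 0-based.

v_0 = (9, 10).
v_1 = A·v_0 = (2, 10).
v_2 = A·v_1 = (2, 7).

v_2 = (2, 7)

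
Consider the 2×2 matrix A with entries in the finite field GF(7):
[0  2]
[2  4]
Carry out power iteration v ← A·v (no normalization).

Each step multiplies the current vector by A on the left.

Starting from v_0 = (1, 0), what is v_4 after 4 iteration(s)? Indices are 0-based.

v_4 = (3, 3)

v_0 = (1, 0).
v_1 = A·v_0 = (0, 2).
v_2 = A·v_1 = (4, 1).
v_3 = A·v_2 = (2, 5).
v_4 = A·v_3 = (3, 3).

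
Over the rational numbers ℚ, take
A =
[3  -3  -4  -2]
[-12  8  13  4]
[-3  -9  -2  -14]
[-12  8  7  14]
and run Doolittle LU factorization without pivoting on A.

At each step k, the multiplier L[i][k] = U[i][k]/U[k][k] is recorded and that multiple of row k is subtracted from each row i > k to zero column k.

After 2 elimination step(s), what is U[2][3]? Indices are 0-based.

k=0: U[0][0]=3
  eliminate (1,0): mult=-4, new row 1: (0, -4, -3, -4); set L[1][0]=-4
  eliminate (2,0): mult=-1, new row 2: (0, -12, -6, -16); set L[2][0]=-1
  eliminate (3,0): mult=-4, new row 3: (0, -4, -9, 6); set L[3][0]=-4
k=1: U[1][1]=-4
  eliminate (2,1): mult=3, new row 2: (0, 0, 3, -4); set L[2][1]=3
  eliminate (3,1): mult=1, new row 3: (0, 0, -6, 10); set L[3][1]=1

U[2][3] = -4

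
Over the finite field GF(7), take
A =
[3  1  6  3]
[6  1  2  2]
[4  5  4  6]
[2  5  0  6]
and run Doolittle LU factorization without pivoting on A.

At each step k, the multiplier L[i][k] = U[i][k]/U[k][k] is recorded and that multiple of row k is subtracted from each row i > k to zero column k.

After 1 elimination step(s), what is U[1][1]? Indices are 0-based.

[col 0] pivot 3
  R1 -= 2*R0 → (0, 6, 4, 3)  (L[1][0] := 2)
  R2 -= 6*R0 → (0, 6, 3, 2)  (L[2][0] := 6)
  R3 -= 3*R0 → (0, 2, 3, 4)  (L[3][0] := 3)

U[1][1] = 6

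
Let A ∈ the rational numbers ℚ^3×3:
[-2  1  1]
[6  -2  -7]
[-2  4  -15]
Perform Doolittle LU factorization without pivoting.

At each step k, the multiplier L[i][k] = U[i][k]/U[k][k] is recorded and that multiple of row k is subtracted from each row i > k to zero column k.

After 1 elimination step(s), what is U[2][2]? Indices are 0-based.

k=0: U[0][0]=-2
  eliminate (1,0): mult=-3, new row 1: (0, 1, -4); set L[1][0]=-3
  eliminate (2,0): mult=1, new row 2: (0, 3, -16); set L[2][0]=1

U[2][2] = -16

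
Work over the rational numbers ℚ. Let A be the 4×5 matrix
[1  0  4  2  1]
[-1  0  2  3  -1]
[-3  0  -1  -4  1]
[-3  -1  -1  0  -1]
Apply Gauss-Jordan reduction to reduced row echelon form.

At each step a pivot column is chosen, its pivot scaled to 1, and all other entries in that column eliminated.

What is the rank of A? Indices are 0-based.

pivot(0,0)=1: scale R0 → (1, 0, 4, 2, 1)
  clear (1,0): R1 −= (-1)R0 → (0, 0, 6, 5, 0)
  clear (2,0): R2 −= (-3)R0 → (0, 0, 11, 2, 4)
  clear (3,0): R3 −= (-3)R0 → (0, -1, 11, 6, 2)
pivot(1,1): swap R1↔R3
pivot(1,1)=-1: scale R1 → (0, 1, -11, -6, -2)
pivot(2,2)=11: scale R2 → (0, 0, 1, 2/11, 4/11)
  clear (0,2): R0 −= (4)R2 → (1, 0, 0, 14/11, -5/11)
  clear (1,2): R1 −= (-11)R2 → (0, 1, 0, -4, 2)
  clear (3,2): R3 −= (6)R2 → (0, 0, 0, 43/11, -24/11)
pivot(3,3)=43/11: scale R3 → (0, 0, 0, 1, -24/43)
  clear (0,3): R0 −= (14/11)R3 → (1, 0, 0, 0, 11/43)
  clear (1,3): R1 −= (-4)R3 → (0, 1, 0, 0, -10/43)
  clear (2,3): R2 −= (2/11)R3 → (0, 0, 1, 0, 20/43)

rank = 4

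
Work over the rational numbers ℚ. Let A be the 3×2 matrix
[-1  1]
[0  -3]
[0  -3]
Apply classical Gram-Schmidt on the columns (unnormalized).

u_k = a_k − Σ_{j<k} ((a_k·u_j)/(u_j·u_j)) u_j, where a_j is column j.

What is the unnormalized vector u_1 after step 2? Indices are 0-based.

u_1 = (0, -3, -3)

Step 1: u_0 = a_0 = (-1, 0, 0).
Step 2: u_1 = a_1 − (-1)·u_0 = (0, -3, -3).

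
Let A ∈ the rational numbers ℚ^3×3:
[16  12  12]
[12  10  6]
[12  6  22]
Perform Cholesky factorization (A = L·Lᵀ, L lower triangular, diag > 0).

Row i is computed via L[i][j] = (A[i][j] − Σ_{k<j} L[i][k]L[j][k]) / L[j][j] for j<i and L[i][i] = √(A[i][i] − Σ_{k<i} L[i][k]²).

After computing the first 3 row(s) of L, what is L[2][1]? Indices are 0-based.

L[2][1] = -3

Step 1: L[0][0] = √(16) = 4.
  L[1][0] = (12) / L[0][0] = 3.
Step 2: L[1][1] = √(1) = 1.
  L[2][0] = (12) / L[0][0] = 3.
  L[2][1] = (-3) / L[1][1] = -3.
Step 3: L[2][2] = √(4) = 2.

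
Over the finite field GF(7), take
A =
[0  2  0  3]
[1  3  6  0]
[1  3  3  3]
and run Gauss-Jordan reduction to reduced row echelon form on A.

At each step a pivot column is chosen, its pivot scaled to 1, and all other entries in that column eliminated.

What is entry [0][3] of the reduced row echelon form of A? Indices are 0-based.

[1] R0 <-> R1
[1] R0 /= 1  ⇒  (1, 3, 6, 0)
     R2 -= 1·R0  ⇒  (0, 0, 4, 3)
[2] R1 /= 2  ⇒  (0, 1, 0, 5)
     R0 -= 3·R1  ⇒  (1, 0, 6, 6)
[3] R2 /= 4  ⇒  (0, 0, 1, 6)
     R0 -= 6·R2  ⇒  (1, 0, 0, 5)

M[0][3] = 5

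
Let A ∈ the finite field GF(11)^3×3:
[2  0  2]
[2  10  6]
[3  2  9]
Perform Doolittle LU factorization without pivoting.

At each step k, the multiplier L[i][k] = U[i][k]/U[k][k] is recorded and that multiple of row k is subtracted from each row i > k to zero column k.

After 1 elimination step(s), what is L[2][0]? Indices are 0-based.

Step 1: pivot at (0,0) is 2.
  row1 ← row1 − (1)·row0  ⇒  L[1][0]=1, U row1=(0, 10, 4)
  row2 ← row2 − (7)·row0  ⇒  L[2][0]=7, U row2=(0, 2, 6)

L[2][0] = 7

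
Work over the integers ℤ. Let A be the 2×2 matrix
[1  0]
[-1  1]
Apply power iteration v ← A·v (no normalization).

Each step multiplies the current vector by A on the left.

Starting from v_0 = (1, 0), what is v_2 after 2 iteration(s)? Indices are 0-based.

v_0 = (1, 0).
v_1 = A·v_0 = (1, -1).
v_2 = A·v_1 = (1, -2).

v_2 = (1, -2)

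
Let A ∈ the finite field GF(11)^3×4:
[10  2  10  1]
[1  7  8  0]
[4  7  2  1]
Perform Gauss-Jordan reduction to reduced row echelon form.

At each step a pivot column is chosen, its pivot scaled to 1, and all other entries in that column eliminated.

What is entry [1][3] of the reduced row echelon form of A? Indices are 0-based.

[1] R0 /= 10  ⇒  (1, 9, 1, 10)
     R1 -= 1·R0  ⇒  (0, 9, 7, 1)
     R2 -= 4·R0  ⇒  (0, 4, 9, 5)
[2] R1 /= 9  ⇒  (0, 1, 2, 5)
     R0 -= 9·R1  ⇒  (1, 0, 5, 9)
     R2 -= 4·R1  ⇒  (0, 0, 1, 7)
[3] R2 /= 1  ⇒  (0, 0, 1, 7)
     R0 -= 5·R2  ⇒  (1, 0, 0, 7)
     R1 -= 2·R2  ⇒  (0, 1, 0, 2)

M[1][3] = 2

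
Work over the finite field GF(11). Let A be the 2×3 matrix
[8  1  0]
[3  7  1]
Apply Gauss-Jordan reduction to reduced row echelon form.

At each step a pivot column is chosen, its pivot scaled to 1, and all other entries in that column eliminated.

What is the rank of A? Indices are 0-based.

pivot(0,0)=8: scale R0 → (1, 7, 0)
  clear (1,0): R1 −= (3)R0 → (0, 8, 1)
pivot(1,1)=8: scale R1 → (0, 1, 7)
  clear (0,1): R0 −= (7)R1 → (1, 0, 6)

rank = 2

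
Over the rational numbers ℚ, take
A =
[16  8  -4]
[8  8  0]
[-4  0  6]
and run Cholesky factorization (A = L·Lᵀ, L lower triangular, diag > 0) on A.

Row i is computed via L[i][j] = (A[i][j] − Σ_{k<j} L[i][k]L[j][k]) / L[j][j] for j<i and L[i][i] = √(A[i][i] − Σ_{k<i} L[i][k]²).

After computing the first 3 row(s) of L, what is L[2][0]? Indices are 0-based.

L[2][0] = -1

Step 1: L[0][0] = √(16) = 4.
  L[1][0] = (8) / L[0][0] = 2.
Step 2: L[1][1] = √(4) = 2.
  L[2][0] = (-4) / L[0][0] = -1.
  L[2][1] = (2) / L[1][1] = 1.
Step 3: L[2][2] = √(4) = 2.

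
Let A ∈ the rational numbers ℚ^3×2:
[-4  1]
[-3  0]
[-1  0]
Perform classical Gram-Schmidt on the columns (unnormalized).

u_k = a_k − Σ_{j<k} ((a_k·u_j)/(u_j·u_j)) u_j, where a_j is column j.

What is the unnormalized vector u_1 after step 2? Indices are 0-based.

Step 1: u_0 = a_0 = (-4, -3, -1).
Step 2: u_1 = a_1 − (-2/13)·u_0 = (5/13, -6/13, -2/13).

u_1 = (5/13, -6/13, -2/13)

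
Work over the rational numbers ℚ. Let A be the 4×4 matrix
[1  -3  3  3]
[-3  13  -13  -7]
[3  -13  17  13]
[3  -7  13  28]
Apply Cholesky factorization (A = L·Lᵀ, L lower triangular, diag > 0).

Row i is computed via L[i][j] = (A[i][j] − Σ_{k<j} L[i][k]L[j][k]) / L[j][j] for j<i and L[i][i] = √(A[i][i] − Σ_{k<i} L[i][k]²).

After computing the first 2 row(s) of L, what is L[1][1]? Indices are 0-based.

Step 1: L[0][0] = √(1) = 1.
  L[1][0] = (-3) / L[0][0] = -3.
Step 2: L[1][1] = √(4) = 2.

L[1][1] = 2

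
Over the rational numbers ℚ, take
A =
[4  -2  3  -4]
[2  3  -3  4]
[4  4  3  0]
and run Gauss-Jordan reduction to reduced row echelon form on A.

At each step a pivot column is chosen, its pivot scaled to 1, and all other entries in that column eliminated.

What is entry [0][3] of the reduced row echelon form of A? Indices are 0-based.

pivot(0,0)=4: scale R0 → (1, -1/2, 3/4, -1)
  clear (1,0): R1 −= (2)R0 → (0, 4, -9/2, 6)
  clear (2,0): R2 −= (4)R0 → (0, 6, 0, 4)
pivot(1,1)=4: scale R1 → (0, 1, -9/8, 3/2)
  clear (0,1): R0 −= (-1/2)R1 → (1, 0, 3/16, -1/4)
  clear (2,1): R2 −= (6)R1 → (0, 0, 27/4, -5)
pivot(2,2)=27/4: scale R2 → (0, 0, 1, -20/27)
  clear (0,2): R0 −= (3/16)R2 → (1, 0, 0, -1/9)
  clear (1,2): R1 −= (-9/8)R2 → (0, 1, 0, 2/3)

M[0][3] = -1/9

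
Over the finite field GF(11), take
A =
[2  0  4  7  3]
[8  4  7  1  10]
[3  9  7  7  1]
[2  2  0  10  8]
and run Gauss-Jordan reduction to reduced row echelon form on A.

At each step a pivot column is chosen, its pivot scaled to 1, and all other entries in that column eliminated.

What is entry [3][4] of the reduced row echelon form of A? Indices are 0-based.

[1] R0 /= 2  ⇒  (1, 0, 2, 9, 7)
     R1 -= 8·R0  ⇒  (0, 4, 2, 6, 9)
     R2 -= 3·R0  ⇒  (0, 9, 1, 2, 2)
     R3 -= 2·R0  ⇒  (0, 2, 7, 3, 5)
[2] R1 /= 4  ⇒  (0, 1, 6, 7, 5)
     R2 -= 9·R1  ⇒  (0, 0, 2, 5, 1)
     R3 -= 2·R1  ⇒  (0, 0, 6, 0, 6)
[3] R2 /= 2  ⇒  (0, 0, 1, 8, 6)
     R0 -= 2·R2  ⇒  (1, 0, 0, 4, 6)
     R1 -= 6·R2  ⇒  (0, 1, 0, 3, 2)
     R3 -= 6·R2  ⇒  (0, 0, 0, 7, 3)
[4] R3 /= 7  ⇒  (0, 0, 0, 1, 2)
     R0 -= 4·R3  ⇒  (1, 0, 0, 0, 9)
     R1 -= 3·R3  ⇒  (0, 1, 0, 0, 7)
     R2 -= 8·R3  ⇒  (0, 0, 1, 0, 1)

M[3][4] = 2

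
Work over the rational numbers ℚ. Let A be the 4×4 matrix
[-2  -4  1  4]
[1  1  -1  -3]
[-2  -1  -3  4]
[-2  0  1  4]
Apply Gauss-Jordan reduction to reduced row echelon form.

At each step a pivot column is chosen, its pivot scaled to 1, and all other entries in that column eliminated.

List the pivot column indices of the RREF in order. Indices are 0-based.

pivot columns: 0, 1, 2, 3

pivot(0,0)=-2: scale R0 → (1, 2, -1/2, -2)
  clear (1,0): R1 −= (1)R0 → (0, -1, -1/2, -1)
  clear (2,0): R2 −= (-2)R0 → (0, 3, -4, 0)
  clear (3,0): R3 −= (-2)R0 → (0, 4, 0, 0)
pivot(1,1)=-1: scale R1 → (0, 1, 1/2, 1)
  clear (0,1): R0 −= (2)R1 → (1, 0, -3/2, -4)
  clear (2,1): R2 −= (3)R1 → (0, 0, -11/2, -3)
  clear (3,1): R3 −= (4)R1 → (0, 0, -2, -4)
pivot(2,2)=-11/2: scale R2 → (0, 0, 1, 6/11)
  clear (0,2): R0 −= (-3/2)R2 → (1, 0, 0, -35/11)
  clear (1,2): R1 −= (1/2)R2 → (0, 1, 0, 8/11)
  clear (3,2): R3 −= (-2)R2 → (0, 0, 0, -32/11)
pivot(3,3)=-32/11: scale R3 → (0, 0, 0, 1)
  clear (0,3): R0 −= (-35/11)R3 → (1, 0, 0, 0)
  clear (1,3): R1 −= (8/11)R3 → (0, 1, 0, 0)
  clear (2,3): R2 −= (6/11)R3 → (0, 0, 1, 0)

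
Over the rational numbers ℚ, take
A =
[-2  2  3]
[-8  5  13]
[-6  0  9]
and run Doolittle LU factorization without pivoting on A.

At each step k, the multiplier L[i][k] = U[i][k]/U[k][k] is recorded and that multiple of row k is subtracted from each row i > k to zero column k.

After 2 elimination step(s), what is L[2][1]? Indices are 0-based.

Step 1: pivot at (0,0) is -2.
  row1 ← row1 − (4)·row0  ⇒  L[1][0]=4, U row1=(0, -3, 1)
  row2 ← row2 − (3)·row0  ⇒  L[2][0]=3, U row2=(0, -6, 0)
Step 2: pivot at (1,1) is -3.
  row2 ← row2 − (2)·row1  ⇒  L[2][1]=2, U row2=(0, 0, -2)

L[2][1] = 2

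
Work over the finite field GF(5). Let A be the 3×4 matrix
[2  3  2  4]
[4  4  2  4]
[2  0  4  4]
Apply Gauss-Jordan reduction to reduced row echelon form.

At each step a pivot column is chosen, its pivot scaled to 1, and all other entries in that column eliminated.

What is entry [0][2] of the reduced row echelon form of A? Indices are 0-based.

pivot(0,0)=2: scale R0 → (1, 4, 1, 2)
  clear (1,0): R1 −= (4)R0 → (0, 3, 3, 1)
  clear (2,0): R2 −= (2)R0 → (0, 2, 2, 0)
pivot(1,1)=3: scale R1 → (0, 1, 1, 2)
  clear (0,1): R0 −= (4)R1 → (1, 0, 2, 4)
  clear (2,1): R2 −= (2)R1 → (0, 0, 0, 1)
col 2: no nonzero at/below row 2; advance.
pivot(2,3)=1: scale R2 → (0, 0, 0, 1)
  clear (0,3): R0 −= (4)R2 → (1, 0, 2, 0)
  clear (1,3): R1 −= (2)R2 → (0, 1, 1, 0)

M[0][2] = 2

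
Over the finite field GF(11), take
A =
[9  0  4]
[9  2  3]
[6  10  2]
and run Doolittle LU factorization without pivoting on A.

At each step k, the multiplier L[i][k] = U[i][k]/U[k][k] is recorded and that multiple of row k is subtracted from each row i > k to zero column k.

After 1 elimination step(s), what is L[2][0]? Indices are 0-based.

L[2][0] = 8

[col 0] pivot 9
  R1 -= 1*R0 → (0, 2, 10)  (L[1][0] := 1)
  R2 -= 8*R0 → (0, 10, 3)  (L[2][0] := 8)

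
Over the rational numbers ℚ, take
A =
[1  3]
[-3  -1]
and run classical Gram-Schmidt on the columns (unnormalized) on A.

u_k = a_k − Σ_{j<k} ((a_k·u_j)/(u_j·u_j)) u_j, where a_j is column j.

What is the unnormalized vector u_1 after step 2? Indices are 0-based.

Step 1: u_0 = a_0 = (1, -3).
Step 2: u_1 = a_1 − (3/5)·u_0 = (12/5, 4/5).

u_1 = (12/5, 4/5)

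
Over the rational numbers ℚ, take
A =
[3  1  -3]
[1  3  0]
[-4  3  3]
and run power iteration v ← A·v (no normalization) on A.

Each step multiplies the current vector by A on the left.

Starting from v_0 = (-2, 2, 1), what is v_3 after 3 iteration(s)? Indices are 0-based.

v_0 = (-2, 2, 1).
v_1 = A·v_0 = (-7, 4, 17).
v_2 = A·v_1 = (-68, 5, 91).
v_3 = A·v_2 = (-472, -53, 560).

v_3 = (-472, -53, 560)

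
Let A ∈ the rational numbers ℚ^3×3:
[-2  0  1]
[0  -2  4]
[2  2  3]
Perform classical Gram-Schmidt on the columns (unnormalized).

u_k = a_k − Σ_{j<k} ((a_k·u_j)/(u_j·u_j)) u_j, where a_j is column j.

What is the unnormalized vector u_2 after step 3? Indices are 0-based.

Step 1: u_0 = a_0 = (-2, 0, 2).
Step 2: u_1 = a_1 − (1/2)·u_0 = (1, -2, 1).
Step 3: u_2 = a_2 − (1/2)·u_0 − (-2/3)·u_1 = (8/3, 8/3, 8/3).

u_2 = (8/3, 8/3, 8/3)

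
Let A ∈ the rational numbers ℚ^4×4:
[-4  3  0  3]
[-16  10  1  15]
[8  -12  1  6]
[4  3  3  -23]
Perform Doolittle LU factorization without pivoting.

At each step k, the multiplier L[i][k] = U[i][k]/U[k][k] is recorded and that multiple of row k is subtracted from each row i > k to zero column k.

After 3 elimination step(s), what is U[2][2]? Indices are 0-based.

U[2][2] = -2

[col 0] pivot -4
  R1 -= 4*R0 → (0, -2, 1, 3)  (L[1][0] := 4)
  R2 -= -2*R0 → (0, -6, 1, 12)  (L[2][0] := -2)
  R3 -= -1*R0 → (0, 6, 3, -20)  (L[3][0] := -1)
[col 1] pivot -2
  R2 -= 3*R1 → (0, 0, -2, 3)  (L[2][1] := 3)
  R3 -= -3*R1 → (0, 0, 6, -11)  (L[3][1] := -3)
[col 2] pivot -2
  R3 -= -3*R2 → (0, 0, 0, -2)  (L[3][2] := -3)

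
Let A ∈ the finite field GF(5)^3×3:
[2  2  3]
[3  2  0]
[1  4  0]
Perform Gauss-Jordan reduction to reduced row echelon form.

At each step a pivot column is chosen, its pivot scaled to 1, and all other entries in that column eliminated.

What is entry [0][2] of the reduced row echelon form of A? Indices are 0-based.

step 1: normalize row 0 (÷2) = (1, 1, 4)
  row 1: subtract 3×row0 = (0, 4, 3)
  row 2: subtract 1×row0 = (0, 3, 1)
step 2: normalize row 1 (÷4) = (0, 1, 2)
  row 0: subtract 1×row1 = (1, 0, 2)
  row 2: subtract 3×row1 = (0, 0, 0)
skip col 2 (zero from row 2)

M[0][2] = 2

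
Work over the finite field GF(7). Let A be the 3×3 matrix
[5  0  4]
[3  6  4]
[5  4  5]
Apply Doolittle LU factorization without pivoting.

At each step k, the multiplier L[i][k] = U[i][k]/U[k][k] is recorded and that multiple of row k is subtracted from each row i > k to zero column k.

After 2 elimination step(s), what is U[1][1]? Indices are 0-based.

U[1][1] = 6

[col 0] pivot 5
  R1 -= 2*R0 → (0, 6, 3)  (L[1][0] := 2)
  R2 -= 1*R0 → (0, 4, 1)  (L[2][0] := 1)
[col 1] pivot 6
  R2 -= 3*R1 → (0, 0, 6)  (L[2][1] := 3)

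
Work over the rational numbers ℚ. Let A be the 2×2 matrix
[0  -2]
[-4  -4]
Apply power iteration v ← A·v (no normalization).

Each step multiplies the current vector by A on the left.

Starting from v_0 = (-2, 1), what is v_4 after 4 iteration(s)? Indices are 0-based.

v_0 = (-2, 1).
v_1 = A·v_0 = (-2, 4).
v_2 = A·v_1 = (-8, -8).
v_3 = A·v_2 = (16, 64).
v_4 = A·v_3 = (-128, -320).

v_4 = (-128, -320)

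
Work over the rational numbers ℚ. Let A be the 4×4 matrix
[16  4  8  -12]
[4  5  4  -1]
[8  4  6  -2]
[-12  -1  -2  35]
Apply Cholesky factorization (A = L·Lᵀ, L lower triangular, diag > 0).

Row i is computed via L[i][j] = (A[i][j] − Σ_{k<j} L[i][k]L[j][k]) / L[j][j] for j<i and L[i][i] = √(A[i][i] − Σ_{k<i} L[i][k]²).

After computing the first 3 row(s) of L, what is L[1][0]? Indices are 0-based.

L[1][0] = 1

Step 1: L[0][0] = √(16) = 4.
  L[1][0] = (4) / L[0][0] = 1.
Step 2: L[1][1] = √(4) = 2.
  L[2][0] = (8) / L[0][0] = 2.
  L[2][1] = (2) / L[1][1] = 1.
Step 3: L[2][2] = √(1) = 1.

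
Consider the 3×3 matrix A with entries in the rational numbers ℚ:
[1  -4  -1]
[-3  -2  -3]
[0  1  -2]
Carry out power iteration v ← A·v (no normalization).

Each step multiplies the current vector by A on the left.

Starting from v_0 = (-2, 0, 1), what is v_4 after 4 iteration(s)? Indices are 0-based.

v_0 = (-2, 0, 1).
v_1 = A·v_0 = (-3, 3, -2).
v_2 = A·v_1 = (-13, 9, 7).
v_3 = A·v_2 = (-56, 0, -5).
v_4 = A·v_3 = (-51, 183, 10).

v_4 = (-51, 183, 10)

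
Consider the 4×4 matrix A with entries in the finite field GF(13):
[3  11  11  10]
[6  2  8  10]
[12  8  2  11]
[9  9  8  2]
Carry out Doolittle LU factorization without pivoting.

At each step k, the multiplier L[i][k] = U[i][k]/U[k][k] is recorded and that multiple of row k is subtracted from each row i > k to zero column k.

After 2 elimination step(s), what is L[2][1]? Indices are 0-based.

L[2][1] = 7

Step 1: pivot at (0,0) is 3.
  row1 ← row1 − (2)·row0  ⇒  L[1][0]=2, U row1=(0, 6, 12, 3)
  row2 ← row2 − (4)·row0  ⇒  L[2][0]=4, U row2=(0, 3, 10, 10)
  row3 ← row3 − (3)·row0  ⇒  L[3][0]=3, U row3=(0, 2, 1, 11)
Step 2: pivot at (1,1) is 6.
  row2 ← row2 − (7)·row1  ⇒  L[2][1]=7, U row2=(0, 0, 4, 2)
  row3 ← row3 − (9)·row1  ⇒  L[3][1]=9, U row3=(0, 0, 10, 10)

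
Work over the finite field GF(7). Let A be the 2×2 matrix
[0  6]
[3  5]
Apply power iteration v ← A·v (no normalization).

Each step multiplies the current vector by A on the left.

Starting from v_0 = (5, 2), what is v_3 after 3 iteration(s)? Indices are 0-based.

v_3 = (0, 2)

v_0 = (5, 2).
v_1 = A·v_0 = (5, 4).
v_2 = A·v_1 = (3, 0).
v_3 = A·v_2 = (0, 2).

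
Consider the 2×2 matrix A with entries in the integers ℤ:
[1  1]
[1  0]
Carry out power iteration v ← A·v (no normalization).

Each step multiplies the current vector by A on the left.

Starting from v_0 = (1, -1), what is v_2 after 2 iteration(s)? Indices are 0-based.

v_0 = (1, -1).
v_1 = A·v_0 = (0, 1).
v_2 = A·v_1 = (1, 0).

v_2 = (1, 0)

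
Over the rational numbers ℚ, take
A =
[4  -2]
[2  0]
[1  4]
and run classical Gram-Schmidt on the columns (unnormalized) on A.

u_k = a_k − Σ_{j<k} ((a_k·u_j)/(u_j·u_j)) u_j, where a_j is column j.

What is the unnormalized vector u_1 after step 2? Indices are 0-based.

u_1 = (-26/21, 8/21, 88/21)

Step 1: u_0 = a_0 = (4, 2, 1).
Step 2: u_1 = a_1 − (-4/21)·u_0 = (-26/21, 8/21, 88/21).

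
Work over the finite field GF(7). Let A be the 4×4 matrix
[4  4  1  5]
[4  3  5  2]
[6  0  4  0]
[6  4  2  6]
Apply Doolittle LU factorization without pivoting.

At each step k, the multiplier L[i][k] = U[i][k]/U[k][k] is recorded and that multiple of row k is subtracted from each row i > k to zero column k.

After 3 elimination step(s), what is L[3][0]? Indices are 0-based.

k=0: U[0][0]=4
  eliminate (1,0): mult=1, new row 1: (0, 6, 4, 4); set L[1][0]=1
  eliminate (2,0): mult=5, new row 2: (0, 1, 6, 3); set L[2][0]=5
  eliminate (3,0): mult=5, new row 3: (0, 5, 4, 2); set L[3][0]=5
k=1: U[1][1]=6
  eliminate (2,1): mult=6, new row 2: (0, 0, 3, 0); set L[2][1]=6
  eliminate (3,1): mult=2, new row 3: (0, 0, 3, 1); set L[3][1]=2
k=2: U[2][2]=3
  eliminate (3,2): mult=1, new row 3: (0, 0, 0, 1); set L[3][2]=1

L[3][0] = 5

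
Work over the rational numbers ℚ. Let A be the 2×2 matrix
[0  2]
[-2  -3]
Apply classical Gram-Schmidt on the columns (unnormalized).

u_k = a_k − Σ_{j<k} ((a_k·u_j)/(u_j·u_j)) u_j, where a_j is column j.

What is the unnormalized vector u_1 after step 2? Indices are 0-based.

u_1 = (2, 0)

Step 1: u_0 = a_0 = (0, -2).
Step 2: u_1 = a_1 − (3/2)·u_0 = (2, 0).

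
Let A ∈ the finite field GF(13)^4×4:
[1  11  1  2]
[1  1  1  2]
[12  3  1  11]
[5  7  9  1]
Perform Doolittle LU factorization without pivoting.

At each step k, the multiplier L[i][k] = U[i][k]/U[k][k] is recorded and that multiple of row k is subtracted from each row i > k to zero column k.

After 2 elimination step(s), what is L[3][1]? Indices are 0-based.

L[3][1] = 10

[col 0] pivot 1
  R1 -= 1*R0 → (0, 3, 0, 0)  (L[1][0] := 1)
  R2 -= 12*R0 → (0, 1, 2, 0)  (L[2][0] := 12)
  R3 -= 5*R0 → (0, 4, 4, 4)  (L[3][0] := 5)
[col 1] pivot 3
  R2 -= 9*R1 → (0, 0, 2, 0)  (L[2][1] := 9)
  R3 -= 10*R1 → (0, 0, 4, 4)  (L[3][1] := 10)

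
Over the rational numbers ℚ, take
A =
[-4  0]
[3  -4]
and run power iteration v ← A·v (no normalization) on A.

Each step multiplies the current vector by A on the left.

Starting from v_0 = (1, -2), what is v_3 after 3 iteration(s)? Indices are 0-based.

v_0 = (1, -2).
v_1 = A·v_0 = (-4, 11).
v_2 = A·v_1 = (16, -56).
v_3 = A·v_2 = (-64, 272).

v_3 = (-64, 272)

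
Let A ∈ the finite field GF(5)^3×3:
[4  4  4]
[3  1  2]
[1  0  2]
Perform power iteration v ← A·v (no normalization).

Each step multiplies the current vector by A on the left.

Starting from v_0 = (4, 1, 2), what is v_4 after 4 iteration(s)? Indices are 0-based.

v_4 = (2, 2, 2)

v_0 = (4, 1, 2).
v_1 = A·v_0 = (3, 2, 3).
v_2 = A·v_1 = (2, 2, 4).
v_3 = A·v_2 = (2, 1, 0).
v_4 = A·v_3 = (2, 2, 2).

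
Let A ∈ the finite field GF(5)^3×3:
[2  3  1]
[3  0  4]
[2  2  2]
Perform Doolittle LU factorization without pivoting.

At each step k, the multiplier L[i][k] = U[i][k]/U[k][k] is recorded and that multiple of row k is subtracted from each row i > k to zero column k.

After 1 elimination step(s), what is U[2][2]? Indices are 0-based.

U[2][2] = 1

[col 0] pivot 2
  R1 -= 4*R0 → (0, 3, 0)  (L[1][0] := 4)
  R2 -= 1*R0 → (0, 4, 1)  (L[2][0] := 1)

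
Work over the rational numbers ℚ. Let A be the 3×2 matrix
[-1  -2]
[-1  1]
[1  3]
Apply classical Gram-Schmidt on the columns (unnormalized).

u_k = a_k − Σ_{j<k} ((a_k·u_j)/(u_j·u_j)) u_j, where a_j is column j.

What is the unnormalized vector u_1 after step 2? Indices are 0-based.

u_1 = (-2/3, 7/3, 5/3)

Step 1: u_0 = a_0 = (-1, -1, 1).
Step 2: u_1 = a_1 − (4/3)·u_0 = (-2/3, 7/3, 5/3).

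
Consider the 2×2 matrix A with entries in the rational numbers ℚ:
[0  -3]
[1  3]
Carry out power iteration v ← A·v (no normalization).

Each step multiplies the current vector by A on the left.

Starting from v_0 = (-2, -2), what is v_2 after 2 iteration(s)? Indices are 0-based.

v_0 = (-2, -2).
v_1 = A·v_0 = (6, -8).
v_2 = A·v_1 = (24, -18).

v_2 = (24, -18)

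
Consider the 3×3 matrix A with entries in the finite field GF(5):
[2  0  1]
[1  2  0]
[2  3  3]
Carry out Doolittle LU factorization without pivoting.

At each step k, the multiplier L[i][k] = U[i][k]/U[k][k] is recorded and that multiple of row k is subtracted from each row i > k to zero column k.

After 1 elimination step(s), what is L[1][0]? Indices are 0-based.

L[1][0] = 3

k=0: U[0][0]=2
  eliminate (1,0): mult=3, new row 1: (0, 2, 2); set L[1][0]=3
  eliminate (2,0): mult=1, new row 2: (0, 3, 2); set L[2][0]=1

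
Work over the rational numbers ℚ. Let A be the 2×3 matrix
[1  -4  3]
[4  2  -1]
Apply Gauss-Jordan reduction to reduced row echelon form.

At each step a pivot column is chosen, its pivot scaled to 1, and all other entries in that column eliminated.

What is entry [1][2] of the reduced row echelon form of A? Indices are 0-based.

pivot(0,0)=1: scale R0 → (1, -4, 3)
  clear (1,0): R1 −= (4)R0 → (0, 18, -13)
pivot(1,1)=18: scale R1 → (0, 1, -13/18)
  clear (0,1): R0 −= (-4)R1 → (1, 0, 1/9)

M[1][2] = -13/18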